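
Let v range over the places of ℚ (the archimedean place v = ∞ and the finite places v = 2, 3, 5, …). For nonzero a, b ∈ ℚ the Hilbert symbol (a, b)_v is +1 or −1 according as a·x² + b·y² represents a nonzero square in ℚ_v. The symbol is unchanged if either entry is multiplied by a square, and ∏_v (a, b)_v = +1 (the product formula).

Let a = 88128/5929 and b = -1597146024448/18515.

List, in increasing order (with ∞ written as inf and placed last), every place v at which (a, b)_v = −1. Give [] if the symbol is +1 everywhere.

(a, b) ≡ (17, -15470) mod (ℚ^×)²; places V = {2, 3, 5, 7, 11, 13, 17, 23, ∞}.
(a,b)_2: α=6, β=9; u≡1, v≡1 (mod 8); ε(u)ε(v)=0·0, αω(v)=6·0, βω(u)=9·0; sum ≡ 0  ⇒  +1.
(a,b)_23: α=0, u≡20; β=-2, v≡12 (mod 23); (20|23)=-1, (12|23)=+1; sign (−1)^0·-1^-2·+1^0 = +1.
(a,b)_∞: sgn(17)=+, sgn(-15470)=−, so +1.
(a,b)_5: α=0, u≡2; β=-1, v≡4 (mod 5); (2|5)=-1, (4|5)=+1; sign (−1)^0·-1^-1·+1^0 = -1.
(a,b)_13: α=0, u≡1; β=3, v≡5 (mod 13); (1|13)=+1, (5|13)=-1; sign (−1)^0·+1^3·-1^0 = +1.
(a,b)_11: α=-2, u≡8; β=0, v≡2 (mod 11); (8|11)=-1, (2|11)=-1; sign (−1)^0·-1^0·-1^-2 = +1.
(a,b)_3: α=4, u≡2; β=0, v≡1 (mod 3); (2|3)=-1, (1|3)=+1; sign (−1)^0·-1^0·+1^4 = +1.
(a,b)_7: α=-2, u≡6; β=-1, v≡2 (mod 7); (6|7)=-1, (2|7)=+1; sign (−1)^0·-1^-1·+1^-2 = -1.
(a,b)_17: α=1, u≡13; β=5, v≡13 (mod 17); (13|17)=+1, (13|17)=+1; sign (−1)^0·+1^5·+1^1 = +1.
|Ram(17, -15470)| = 2, even; anisotropic at {5, 7}.

[5, 7]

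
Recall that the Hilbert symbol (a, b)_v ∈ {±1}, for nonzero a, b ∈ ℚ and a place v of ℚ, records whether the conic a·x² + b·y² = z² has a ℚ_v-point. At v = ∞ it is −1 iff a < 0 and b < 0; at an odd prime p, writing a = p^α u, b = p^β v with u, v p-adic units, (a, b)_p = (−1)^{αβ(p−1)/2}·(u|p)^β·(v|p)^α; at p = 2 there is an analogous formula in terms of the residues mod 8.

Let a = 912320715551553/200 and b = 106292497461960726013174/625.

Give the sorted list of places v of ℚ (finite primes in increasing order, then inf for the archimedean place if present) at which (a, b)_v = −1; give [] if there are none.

Mod squares: a ≡ 34, b ≡ 4774. Check v ∈ {∞, 2, 3, 5, 7, 11, 17, 31}.
v=11: a=11^4·(≡3), b=11^7·(≡9) mod 11; (3|11)=+1, (9|11)=+1; (−1)^{4·7·5}·(+1)^7·(+1)^4 = +1.
v=∞: 34 > 0 and 4774 > 0  ⇒  (a,b)_∞ = +1.
v=31: a=31^4·(≡22), b=31^7·(≡11) mod 31; (22|31)=-1, (11|31)=-1; (−1)^{4·7·15}·(-1)^7·(-1)^4 = -1.
v=3: a=3^4·(≡1), b=3^0·(≡1) mod 3; (1|3)=+1, (1|3)=+1; (−1)^{4·0·1}·(+1)^0·(+1)^4 = +1.
v=7: a=7^2·(≡6), b=7^3·(≡3) mod 7; (6|7)=-1, (3|7)=-1; (−1)^{2·3·3}·(-1)^3·(-1)^2 = -1.
v=5: a=5^-2·(≡1), b=5^-4·(≡4) mod 5; (1|5)=+1, (4|5)=+1; (−1)^{-2·-4·2}·(+1)^-4·(+1)^-2 = +1.
v=2: v_2(a)=-3, v_2(b)=1; units ≡ 1, 3 (mod 8); ε·ε+αω+βω = 0·1+-3·1+1·0 ≡ 1  ⇒  (a,b)_2 = -1.
v=17: a=17^1·(≡15), b=17^2·(≡7) mod 17; (15|17)=+1, (7|17)=-1; (−1)^{1·2·8}·(+1)^2·(-1)^1 = -1.
Ram(34, 4774) = {2, 7, 17, 31}; no ℚ_2-point on the conic.

[2, 7, 17, 31]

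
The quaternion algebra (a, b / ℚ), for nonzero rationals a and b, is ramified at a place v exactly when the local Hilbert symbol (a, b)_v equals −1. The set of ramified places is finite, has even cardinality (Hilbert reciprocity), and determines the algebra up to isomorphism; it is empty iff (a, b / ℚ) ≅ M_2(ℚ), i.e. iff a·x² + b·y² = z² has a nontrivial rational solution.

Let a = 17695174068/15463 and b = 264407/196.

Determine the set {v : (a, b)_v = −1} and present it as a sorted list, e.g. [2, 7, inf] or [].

(a, b) ≡ (91, 143) mod (ℚ^×)²; places V = {2, 3, 7, 11, 13, 43, 47, ∞}.
(a,b)_7: α=-1, u≡3; β=-2, v≡6 (mod 7); (3|7)=-1, (6|7)=-1; sign (−1)^0·-1^-2·-1^-1 = -1.
(a,b)_3: α=2, u≡1; β=0, v≡2 (mod 3); (1|3)=+1, (2|3)=-1; sign (−1)^0·+1^0·-1^2 = +1.
(a,b)_43: α=2, u≡2; β=2, v≡40 (mod 43); (2|43)=-1, (40|43)=+1; sign (−1)^0·-1^2·+1^2 = +1.
(a,b)_11: α=2, u≡3; β=1, v≡10 (mod 11); (3|11)=+1, (10|11)=-1; sign (−1)^0·+1^1·-1^2 = +1.
(a,b)_2: α=2, β=-2; u≡3, v≡7 (mod 8); ε(u)ε(v)=1·1, αω(v)=2·0, βω(u)=-2·1; sum ≡ 1  ⇒  -1.
(a,b)_∞: sgn(91)=+, sgn(143)=+, so +1.
(a,b)_13: α=3, u≡7; β=1, v≡7 (mod 13); (7|13)=-1, (7|13)=-1; sign (−1)^0·-1^1·-1^3 = +1.
(a,b)_47: α=-2, u≡22; β=0, v≡4 (mod 47); (22|47)=-1, (4|47)=+1; sign (−1)^0·-1^0·+1^-2 = +1.
|Ram(91, 143)| = 2, even; anisotropic at {2, 7}.

[2, 7]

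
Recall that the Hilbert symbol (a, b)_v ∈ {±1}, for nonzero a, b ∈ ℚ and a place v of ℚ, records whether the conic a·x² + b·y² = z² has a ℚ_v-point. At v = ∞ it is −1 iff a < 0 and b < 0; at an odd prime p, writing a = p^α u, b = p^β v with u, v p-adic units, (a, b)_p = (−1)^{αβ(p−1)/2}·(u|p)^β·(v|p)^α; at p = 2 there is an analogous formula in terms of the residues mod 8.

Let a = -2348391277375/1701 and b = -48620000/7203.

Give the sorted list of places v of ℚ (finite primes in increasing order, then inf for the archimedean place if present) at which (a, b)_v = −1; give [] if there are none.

Mod squares: a ≡ -1155, b ≡ -14586. Check v ∈ {∞, 2, 3, 5, 7, 11, 13, 17}.
v=5: a=5^3·(≡1), b=5^4·(≡1) mod 5; (1|5)=+1, (1|5)=+1; (−1)^{3·4·2}·(+1)^4·(+1)^3 = +1.
v=7: a=7^-1·(≡5), b=7^-4·(≡4) mod 7; (5|7)=-1, (4|7)=+1; (−1)^{-1·-4·3}·(-1)^-4·(+1)^-1 = +1.
v=∞: -1155 < 0 and -14586 < 0  ⇒  (a,b)_∞ = -1.
v=13: a=13^2·(≡11), b=13^1·(≡9) mod 13; (11|13)=-1, (9|13)=+1; (−1)^{2·1·6}·(-1)^1·(+1)^2 = -1.
v=3: a=3^-5·(≡2), b=3^-1·(≡1) mod 3; (2|3)=-1, (1|3)=+1; (−1)^{-5·-1·1}·(-1)^-1·(+1)^-5 = +1.
v=17: a=17^4·(≡13), b=17^1·(≡1) mod 17; (13|17)=+1, (1|17)=+1; (−1)^{4·1·8}·(+1)^1·(+1)^4 = +1.
v=2: v_2(a)=0, v_2(b)=5; units ≡ 5, 3 (mod 8); ε·ε+αω+βω = 0·1+0·1+5·1 ≡ 1  ⇒  (a,b)_2 = -1.
v=11: a=11^3·(≡3), b=11^1·(≡1) mod 11; (3|11)=+1, (1|11)=+1; (−1)^{3·1·5}·(+1)^1·(+1)^3 = -1.
(-1155, -14586 / ℚ) ramifies at {2, 11, 13, ∞}: a division algebra.

[2, 11, 13, inf]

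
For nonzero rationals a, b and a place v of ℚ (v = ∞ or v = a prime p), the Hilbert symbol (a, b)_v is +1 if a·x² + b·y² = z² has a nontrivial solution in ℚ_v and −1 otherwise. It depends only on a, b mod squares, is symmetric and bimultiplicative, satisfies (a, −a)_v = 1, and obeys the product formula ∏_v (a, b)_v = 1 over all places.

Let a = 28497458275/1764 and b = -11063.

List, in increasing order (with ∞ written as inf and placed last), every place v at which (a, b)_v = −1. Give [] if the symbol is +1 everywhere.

Mod squares: a ≡ 1139898331, b ≡ -11063. Check v ∈ {∞, 2, 3, 5, 7, 11, 13, 17, 19, 23, 29, 37}.
v=7: a=7^-2·(≡6), b=7^0·(≡4) mod 7; (6|7)=-1, (4|7)=+1; (−1)^{-2·0·3}·(-1)^0·(+1)^-2 = +1.
v=3: a=3^-2·(≡1), b=3^0·(≡1) mod 3; (1|3)=+1, (1|3)=+1; (−1)^{-2·0·1}·(+1)^0·(+1)^-2 = +1.
v=17: a=17^1·(≡4), b=17^0·(≡4) mod 17; (4|17)=+1, (4|17)=+1; (−1)^{1·0·8}·(+1)^0·(+1)^1 = +1.
v=11: a=11^1·(≡3), b=11^0·(≡3) mod 11; (3|11)=+1, (3|11)=+1; (−1)^{1·0·5}·(+1)^0·(+1)^1 = +1.
v=19: a=19^1·(≡15), b=19^0·(≡14) mod 19; (15|19)=-1, (14|19)=-1; (−1)^{1·0·9}·(-1)^0·(-1)^1 = -1.
v=5: a=5^2·(≡4), b=5^0·(≡2) mod 5; (4|5)=+1, (2|5)=-1; (−1)^{2·0·2}·(+1)^0·(-1)^2 = +1.
v=29: a=29^1·(≡23), b=29^0·(≡15) mod 29; (23|29)=+1, (15|29)=-1; (−1)^{1·0·14}·(+1)^0·(-1)^1 = -1.
v=37: a=37^1·(≡13), b=37^1·(≡34) mod 37; (13|37)=-1, (34|37)=+1; (−1)^{1·1·18}·(-1)^1·(+1)^1 = -1.
v=13: a=13^1·(≡5), b=13^1·(≡7) mod 13; (5|13)=-1, (7|13)=-1; (−1)^{1·1·6}·(-1)^1·(-1)^1 = +1.
v=2: v_2(a)=-2, v_2(b)=0; units ≡ 3, 1 (mod 8); ε·ε+αω+βω = 1·0+-2·0+0·1 ≡ 0  ⇒  (a,b)_2 = +1.
v=∞: 1139898331 > 0 and -11063 < 0  ⇒  (a,b)_∞ = +1.
v=23: a=23^1·(≡18), b=23^1·(≡2) mod 23; (18|23)=+1, (2|23)=+1; (−1)^{1·1·11}·(+1)^1·(+1)^1 = -1.
(1139898331, -11063 / ℚ) ramifies at {19, 23, 29, 37}: a division algebra.

[19, 23, 29, 37]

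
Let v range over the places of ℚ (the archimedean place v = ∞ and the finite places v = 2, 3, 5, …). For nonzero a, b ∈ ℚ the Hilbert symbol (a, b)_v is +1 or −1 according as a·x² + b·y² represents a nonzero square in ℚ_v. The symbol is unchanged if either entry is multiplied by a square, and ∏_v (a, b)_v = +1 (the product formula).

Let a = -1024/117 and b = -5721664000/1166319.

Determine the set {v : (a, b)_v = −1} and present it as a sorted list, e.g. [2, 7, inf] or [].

[2, 5, 13, inf]

(a, b) ≡ (-13, -1190) mod (ℚ^×)²; places V = {2, 3, 5, 7, 11, 13, 17, 23, ∞}.
(a,b)_3: α=-2, u≡2; β=-4, v≡1 (mod 3); (2|3)=-1, (1|3)=+1; sign (−1)^0·-1^-4·+1^-2 = +1.
(a,b)_11: α=0, u≡3; β=-2, v≡1 (mod 11); (3|11)=+1, (1|11)=+1; sign (−1)^0·+1^-2·+1^0 = +1.
(a,b)_7: α=0, u≡1; β=-1, v≡6 (mod 7); (1|7)=+1, (6|7)=-1; sign (−1)^0·+1^-1·-1^0 = +1.
(a,b)_∞: sgn(-13)=−, sgn(-1190)=−, so -1.
(a,b)_17: α=0, u≡2; β=-1, v≡2 (mod 17); (2|17)=+1, (2|17)=+1; sign (−1)^0·+1^-1·+1^0 = +1.
(a,b)_5: α=0, u≡3; β=3, v≡2 (mod 5); (3|5)=-1, (2|5)=-1; sign (−1)^0·-1^3·-1^0 = -1.
(a,b)_2: α=10, β=9; u≡3, v≡5 (mod 8); ε(u)ε(v)=1·0, αω(v)=10·1, βω(u)=9·1; sum ≡ 1  ⇒  -1.
(a,b)_13: α=-1, u≡9; β=2, v≡11 (mod 13); (9|13)=+1, (11|13)=-1; sign (−1)^0·+1^2·-1^-1 = -1.
(a,b)_23: α=0, u≡17; β=2, v≡6 (mod 23); (17|23)=-1, (6|23)=+1; sign (−1)^0·-1^2·+1^0 = +1.
(-13, -1190 / ℚ) ramifies at {2, 5, 13, ∞}: a division algebra.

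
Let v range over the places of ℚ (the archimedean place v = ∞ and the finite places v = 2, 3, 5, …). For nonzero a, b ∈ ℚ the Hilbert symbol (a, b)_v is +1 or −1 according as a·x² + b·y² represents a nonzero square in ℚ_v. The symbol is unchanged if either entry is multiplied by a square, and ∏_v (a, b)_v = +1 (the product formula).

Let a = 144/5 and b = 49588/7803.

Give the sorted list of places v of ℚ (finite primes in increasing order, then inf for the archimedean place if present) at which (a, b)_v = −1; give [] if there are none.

[3, 23]

Mod squares: a ≡ 5, b ≡ 759. Check v ∈ {∞, 2, 3, 5, 7, 11, 17, 23}.
v=7: a=7^0·(≡5), b=7^2·(≡5) mod 7; (5|7)=-1, (5|7)=-1; (−1)^{0·2·3}·(-1)^2·(-1)^0 = +1.
v=3: a=3^2·(≡2), b=3^-3·(≡1) mod 3; (2|3)=-1, (1|3)=+1; (−1)^{2·-3·1}·(-1)^-3·(+1)^2 = -1.
v=11: a=11^0·(≡9), b=11^1·(≡5) mod 11; (9|11)=+1, (5|11)=+1; (−1)^{0·1·5}·(+1)^1·(+1)^0 = +1.
v=5: a=5^-1·(≡4), b=5^0·(≡1) mod 5; (4|5)=+1, (1|5)=+1; (−1)^{-1·0·2}·(+1)^0·(+1)^-1 = +1.
v=2: v_2(a)=4, v_2(b)=2; units ≡ 5, 7 (mod 8); ε·ε+αω+βω = 0·1+4·0+2·1 ≡ 0  ⇒  (a,b)_2 = +1.
v=17: a=17^0·(≡5), b=17^-2·(≡5) mod 17; (5|17)=-1, (5|17)=-1; (−1)^{0·-2·8}·(-1)^-2·(-1)^0 = +1.
v=23: a=23^0·(≡15), b=23^1·(≡22) mod 23; (15|23)=-1, (22|23)=-1; (−1)^{0·1·11}·(-1)^1·(-1)^0 = -1.
v=∞: 5 > 0 and 759 > 0  ⇒  (a,b)_∞ = +1.
|Ram(5, 759)| = 2, even; anisotropic at {3, 23}.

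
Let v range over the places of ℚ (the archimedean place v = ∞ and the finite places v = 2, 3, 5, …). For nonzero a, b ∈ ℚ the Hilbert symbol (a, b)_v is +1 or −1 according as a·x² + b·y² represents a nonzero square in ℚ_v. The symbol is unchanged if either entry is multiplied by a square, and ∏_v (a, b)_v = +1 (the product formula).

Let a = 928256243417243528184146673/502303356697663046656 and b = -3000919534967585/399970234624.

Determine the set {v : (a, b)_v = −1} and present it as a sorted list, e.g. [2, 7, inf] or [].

(a, b) ≡ (17, -1265) mod (ℚ^×)²; places V = {2, 3, 5, 7, 11, 13, 17, 23, 29, 43, 47, ∞}.
(a,b)_17: α=3, u≡9; β=2, v≡7 (mod 17); (9|17)=+1, (7|17)=-1; sign (−1)^0·+1^2·-1^3 = -1.
(a,b)_11: α=2, u≡6; β=1, v≡8 (mod 11); (6|11)=-1, (8|11)=-1; sign (−1)^0·-1^1·-1^2 = -1.
(a,b)_29: α=-6, u≡3; β=-4, v≡11 (mod 29); (3|29)=-1, (11|29)=-1; sign (−1)^0·-1^-4·-1^-6 = +1.
(a,b)_23: α=2, u≡7; β=1, v≡14 (mod 23); (7|23)=-1, (14|23)=-1; sign (−1)^0·-1^1·-1^2 = -1.
(a,b)_3: α=4, u≡2; β=0, v≡1 (mod 3); (2|3)=-1, (1|3)=+1; sign (−1)^0·-1^0·+1^4 = +1.
(a,b)_5: α=0, u≡3; β=1, v≡2 (mod 5); (3|5)=-1, (2|5)=-1; sign (−1)^0·-1^1·-1^0 = -1.
(a,b)_7: α=8, u≡6; β=4, v≡2 (mod 7); (6|7)=-1, (2|7)=+1; sign (−1)^0·-1^4·+1^8 = +1.
(a,b)_47: α=-4, u≡24; β=-2, v≡12 (mod 47); (24|47)=+1, (12|47)=+1; sign (−1)^0·+1^-2·+1^-4 = +1.
(a,b)_13: α=-2, u≡4; β=0, v≡10 (mod 13); (4|13)=+1, (10|13)=+1; sign (−1)^0·+1^0·+1^-2 = +1.
(a,b)_∞: sgn(17)=+, sgn(-1265)=−, so +1.
(a,b)_2: α=-10, β=-8; u≡1, v≡7 (mod 8); ε(u)ε(v)=0·1, αω(v)=-10·0, βω(u)=-8·0; sum ≡ 0  ⇒  +1.
(a,b)_43: α=6, u≡11; β=4, v≡11 (mod 43); (11|43)=+1, (11|43)=+1; sign (−1)^0·+1^4·+1^6 = +1.
Ram(17, -1265) = {5, 11, 17, 23}; no ℚ_5-point on the conic.

[5, 11, 17, 23]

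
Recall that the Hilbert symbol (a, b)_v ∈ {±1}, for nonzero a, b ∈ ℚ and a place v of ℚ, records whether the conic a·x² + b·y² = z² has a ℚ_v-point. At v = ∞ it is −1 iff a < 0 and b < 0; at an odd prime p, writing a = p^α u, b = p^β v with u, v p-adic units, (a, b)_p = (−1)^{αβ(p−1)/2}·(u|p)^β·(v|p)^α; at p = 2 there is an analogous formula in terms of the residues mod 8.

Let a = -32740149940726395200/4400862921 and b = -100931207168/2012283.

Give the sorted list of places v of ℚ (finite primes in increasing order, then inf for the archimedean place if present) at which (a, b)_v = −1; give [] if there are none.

Mod squares: a ≡ -437, b ≡ -9546. Check v ∈ {∞, 2, 3, 5, 7, 11, 13, 17, 19, 23, 37, 43}.
v=11: a=11^2·(≡4), b=11^2·(≡10) mod 11; (4|11)=+1, (10|11)=-1; (−1)^{2·2·5}·(+1)^2·(-1)^2 = +1.
v=2: v_2(a)=6, v_2(b)=19; units ≡ 3, 3 (mod 8); ε·ε+αω+βω = 1·1+6·1+19·1 ≡ 0  ⇒  (a,b)_2 = +1.
v=43: a=43^2·(≡10), b=43^1·(≡1) mod 43; (10|43)=+1, (1|43)=+1; (−1)^{2·1·21}·(+1)^1·(+1)^2 = +1.
v=17: a=17^2·(≡7), b=17^0·(≡1) mod 17; (7|17)=-1, (1|17)=+1; (−1)^{2·0·8}·(-1)^0·(+1)^2 = +1.
v=37: a=37^2·(≡10), b=37^1·(≡9) mod 37; (10|37)=+1, (9|37)=+1; (−1)^{2·1·18}·(+1)^1·(+1)^2 = +1.
v=∞: -437 < 0 and -9546 < 0  ⇒  (a,b)_∞ = -1.
v=3: a=3^-12·(≡1), b=3^-5·(≡1) mod 3; (1|3)=+1, (1|3)=+1; (−1)^{-12·-5·1}·(+1)^-5·(+1)^-12 = +1.
v=13: a=13^-2·(≡11), b=13^-2·(≡12) mod 13; (11|13)=-1, (12|13)=+1; (−1)^{-2·-2·6}·(-1)^-2·(+1)^-2 = +1.
v=7: a=7^-2·(≡2), b=7^-2·(≡4) mod 7; (2|7)=+1, (4|7)=+1; (−1)^{-2·-2·3}·(+1)^-2·(+1)^-2 = +1.
v=19: a=19^1·(≡13), b=19^0·(≡9) mod 19; (13|19)=-1, (9|19)=+1; (−1)^{1·0·9}·(-1)^0·(+1)^1 = +1.
v=23: a=23^3·(≡12), b=23^0·(≡21) mod 23; (12|23)=+1, (21|23)=-1; (−1)^{3·0·11}·(+1)^0·(-1)^3 = -1.
v=5: a=5^2·(≡2), b=5^0·(≡4) mod 5; (2|5)=-1, (4|5)=+1; (−1)^{2·0·2}·(-1)^0·(+1)^2 = +1.
(-437, -9546 / ℚ) ramifies at {23, ∞}: a division algebra.

[23, inf]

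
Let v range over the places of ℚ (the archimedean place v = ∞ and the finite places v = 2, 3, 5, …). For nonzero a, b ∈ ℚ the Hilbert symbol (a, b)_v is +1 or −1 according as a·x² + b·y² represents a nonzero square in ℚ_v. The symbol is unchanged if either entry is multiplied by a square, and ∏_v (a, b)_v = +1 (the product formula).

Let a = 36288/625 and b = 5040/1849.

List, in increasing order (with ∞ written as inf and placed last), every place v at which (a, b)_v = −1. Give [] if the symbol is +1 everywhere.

Mod squares: a ≡ 7, b ≡ 35. Check v ∈ {∞, 2, 3, 5, 7, 43}.
v=∞: 7 > 0 and 35 > 0  ⇒  (a,b)_∞ = +1.
v=7: a=7^1·(≡2), b=7^1·(≡6) mod 7; (2|7)=+1, (6|7)=-1; (−1)^{1·1·3}·(+1)^1·(-1)^1 = +1.
v=5: a=5^-4·(≡3), b=5^1·(≡2) mod 5; (3|5)=-1, (2|5)=-1; (−1)^{-4·1·2}·(-1)^1·(-1)^-4 = -1.
v=43: a=43^0·(≡26), b=43^-2·(≡9) mod 43; (26|43)=-1, (9|43)=+1; (−1)^{0·-2·21}·(-1)^-2·(+1)^0 = +1.
v=2: v_2(a)=6, v_2(b)=4; units ≡ 7, 3 (mod 8); ε·ε+αω+βω = 1·1+6·1+4·0 ≡ 1  ⇒  (a,b)_2 = -1.
v=3: a=3^4·(≡1), b=3^2·(≡2) mod 3; (1|3)=+1, (2|3)=-1; (−1)^{4·2·1}·(+1)^2·(-1)^4 = +1.
|Ram(7, 35)| = 2, even; anisotropic at {2, 5}.

[2, 5]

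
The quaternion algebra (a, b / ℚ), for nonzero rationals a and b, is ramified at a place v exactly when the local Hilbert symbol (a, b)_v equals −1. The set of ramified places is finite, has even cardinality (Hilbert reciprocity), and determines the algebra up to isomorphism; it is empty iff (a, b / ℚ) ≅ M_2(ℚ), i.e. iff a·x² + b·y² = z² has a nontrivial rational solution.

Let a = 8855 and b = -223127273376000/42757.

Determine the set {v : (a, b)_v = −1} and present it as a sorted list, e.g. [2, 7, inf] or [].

[2, 3, 7, 11]

(a, b) ≡ (8855, -45354045) mod (ℚ^×)²; places V = {2, 3, 5, 7, 11, 13, 17, 19, 23, 37, ∞}.
(a,b)_2: α=0, β=8; u≡7, v≡3 (mod 8); ε(u)ε(v)=1·1, αω(v)=0·1, βω(u)=8·0; sum ≡ 1  ⇒  -1.
(a,b)_∞: sgn(8855)=+, sgn(-45354045)=−, so +1.
(a,b)_11: α=1, u≡2; β=-1, v≡10 (mod 11); (2|11)=-1, (10|11)=-1; sign (−1)^1·-1^-1·-1^1 = -1.
(a,b)_7: α=1, u≡5; β=4, v≡5 (mod 7); (5|7)=-1, (5|7)=-1; sign (−1)^0·-1^4·-1^1 = -1.
(a,b)_5: α=1, u≡1; β=3, v≡1 (mod 5); (1|5)=+1, (1|5)=+1; sign (−1)^0·+1^3·+1^1 = +1.
(a,b)_13: α=0, u≡2; β=-2, v≡12 (mod 13); (2|13)=-1, (12|13)=+1; sign (−1)^0·-1^-2·+1^0 = +1.
(a,b)_3: α=0, u≡2; β=5, v≡2 (mod 3); (2|3)=-1, (2|3)=-1; sign (−1)^0·-1^5·-1^0 = -1.
(a,b)_19: α=0, u≡1; β=1, v≡13 (mod 19); (1|19)=+1, (13|19)=-1; sign (−1)^0·+1^1·-1^0 = +1.
(a,b)_17: α=0, u≡15; β=1, v≡14 (mod 17); (15|17)=+1, (14|17)=-1; sign (−1)^0·+1^1·-1^0 = +1.
(a,b)_23: α=1, u≡17; β=-1, v≡3 (mod 23); (17|23)=-1, (3|23)=+1; sign (−1)^1·-1^-1·+1^1 = +1.
(a,b)_37: α=0, u≡12; β=1, v≡16 (mod 37); (12|37)=+1, (16|37)=+1; sign (−1)^0·+1^1·+1^0 = +1.
|Ram(8855, -45354045)| = 4, even; anisotropic at {2, 3, 7, 11}.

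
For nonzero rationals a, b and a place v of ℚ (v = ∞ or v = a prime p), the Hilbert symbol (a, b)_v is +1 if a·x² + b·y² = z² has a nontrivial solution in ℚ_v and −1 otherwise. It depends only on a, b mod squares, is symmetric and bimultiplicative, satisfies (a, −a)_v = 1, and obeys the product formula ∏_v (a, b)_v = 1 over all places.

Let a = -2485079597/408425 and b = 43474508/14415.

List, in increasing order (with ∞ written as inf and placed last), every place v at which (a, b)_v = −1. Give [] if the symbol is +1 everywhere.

Mod squares: a ≡ -1309, b ≡ 451605. Check v ∈ {∞, 2, 3, 5, 7, 11, 13, 17, 19, 23, 31}.
v=∞: -1309 < 0 and 451605 > 0  ⇒  (a,b)_∞ = +1.
v=3: a=3^0·(≡2), b=3^-1·(≡1) mod 3; (2|3)=-1, (1|3)=+1; (−1)^{0·-1·1}·(-1)^-1·(+1)^0 = -1.
v=2: v_2(a)=0, v_2(b)=2; units ≡ 3, 5 (mod 8); ε·ε+αω+βω = 1·0+0·1+2·1 ≡ 0  ⇒  (a,b)_2 = +1.
v=11: a=11^1·(≡2), b=11^1·(≡1) mod 11; (2|11)=-1, (1|11)=+1; (−1)^{1·1·5}·(-1)^1·(+1)^1 = +1.
v=17: a=17^-1·(≡1), b=17^1·(≡3) mod 17; (1|17)=+1, (3|17)=-1; (−1)^{-1·1·8}·(+1)^1·(-1)^-1 = -1.
v=7: a=7^1·(≡2), b=7^1·(≡3) mod 7; (2|7)=+1, (3|7)=-1; (−1)^{1·1·3}·(+1)^1·(-1)^1 = +1.
v=31: a=31^-2·(≡24), b=31^-2·(≡1) mod 31; (24|31)=-1, (1|31)=+1; (−1)^{-2·-2·15}·(-1)^-2·(+1)^-2 = +1.
v=23: a=23^2·(≡9), b=23^1·(≡6) mod 23; (9|23)=+1, (6|23)=+1; (−1)^{2·1·11}·(+1)^1·(+1)^2 = +1.
v=5: a=5^-2·(≡4), b=5^-1·(≡1) mod 5; (4|5)=+1, (1|5)=+1; (−1)^{-2·-1·2}·(+1)^-1·(+1)^-2 = +1.
v=19: a=19^2·(≡13), b=19^2·(≡18) mod 19; (13|19)=-1, (18|19)=-1; (−1)^{2·2·9}·(-1)^2·(-1)^2 = +1.
v=13: a=13^2·(≡3), b=13^0·(≡7) mod 13; (3|13)=+1, (7|13)=-1; (−1)^{2·0·6}·(+1)^0·(-1)^2 = +1.
Ram(-1309, 451605) = {3, 17}; no ℚ_3-point on the conic.

[3, 17]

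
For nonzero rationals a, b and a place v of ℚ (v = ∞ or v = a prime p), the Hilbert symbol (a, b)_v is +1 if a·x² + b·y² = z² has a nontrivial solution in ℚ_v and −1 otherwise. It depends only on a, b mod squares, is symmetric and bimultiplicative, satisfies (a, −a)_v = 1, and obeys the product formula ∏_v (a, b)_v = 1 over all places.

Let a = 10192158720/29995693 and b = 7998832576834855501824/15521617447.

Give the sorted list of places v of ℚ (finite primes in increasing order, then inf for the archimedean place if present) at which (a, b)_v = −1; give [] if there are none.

Mod squares: a ≡ 390, b ≡ 7. Check v ∈ {∞, 2, 3, 5, 7, 13, 31}.
v=∞: 390 > 0 and 7 > 0  ⇒  (a,b)_∞ = +1.
v=3: a=3^5·(≡1), b=3^16·(≡1) mod 3; (1|3)=+1, (1|3)=+1; (−1)^{5·16·1}·(+1)^16·(+1)^5 = +1.
v=13: a=13^-1·(≡4), b=13^2·(≡2) mod 13; (4|13)=+1, (2|13)=-1; (−1)^{-1·2·6}·(+1)^2·(-1)^-1 = -1.
v=31: a=31^-2·(≡19), b=31^-4·(≡4) mod 31; (19|31)=+1, (4|31)=+1; (−1)^{-2·-4·15}·(+1)^-4·(+1)^-2 = +1.
v=5: a=5^1·(≡3), b=5^0·(≡2) mod 5; (3|5)=-1, (2|5)=-1; (−1)^{1·0·2}·(-1)^0·(-1)^1 = -1.
v=7: a=7^-4·(≡6), b=7^-5·(≡2) mod 7; (6|7)=-1, (2|7)=+1; (−1)^{-4·-5·3}·(-1)^-5·(+1)^-4 = -1.
v=2: v_2(a)=23, v_2(b)=40; units ≡ 3, 7 (mod 8); ε·ε+αω+βω = 1·1+23·0+40·1 ≡ 1  ⇒  (a,b)_2 = -1.
Ram(390, 7) = {2, 5, 7, 13}; no ℚ_2-point on the conic.

[2, 5, 7, 13]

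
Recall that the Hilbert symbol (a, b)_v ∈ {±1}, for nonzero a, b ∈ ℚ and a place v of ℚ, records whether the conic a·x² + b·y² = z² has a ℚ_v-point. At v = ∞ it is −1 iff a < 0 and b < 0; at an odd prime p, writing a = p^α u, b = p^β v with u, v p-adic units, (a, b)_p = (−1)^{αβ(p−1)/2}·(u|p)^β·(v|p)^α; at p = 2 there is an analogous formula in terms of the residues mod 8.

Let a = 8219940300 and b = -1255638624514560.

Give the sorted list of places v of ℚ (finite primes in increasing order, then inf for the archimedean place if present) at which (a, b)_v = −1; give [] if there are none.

(a, b) ≡ (187, -4290) mod (ℚ^×)²; places V = {2, 3, 5, 11, 13, 17, ∞}.
(a,b)_2: α=2, β=9; u≡3, v≡7 (mod 8); ε(u)ε(v)=1·1, αω(v)=2·0, βω(u)=9·1; sum ≡ 0  ⇒  +1.
(a,b)_13: α=2, u≡6; β=3, v≡7 (mod 13); (6|13)=-1, (7|13)=-1; sign (−1)^0·-1^3·-1^2 = -1.
(a,b)_3: α=2, u≡1; β=5, v≡1 (mod 3); (1|3)=+1, (1|3)=+1; sign (−1)^0·+1^5·+1^2 = +1.
(a,b)_5: α=2, u≡2; β=1, v≡3 (mod 5); (2|5)=-1, (3|5)=-1; sign (−1)^0·-1^1·-1^2 = -1.
(a,b)_∞: sgn(187)=+, sgn(-4290)=−, so +1.
(a,b)_17: α=3, u≡11; β=4, v≡10 (mod 17); (11|17)=-1, (10|17)=-1; sign (−1)^0·-1^4·-1^3 = -1.
(a,b)_11: α=1, u≡10; β=1, v≡7 (mod 11); (10|11)=-1, (7|11)=-1; sign (−1)^1·-1^1·-1^1 = -1.
|Ram(187, -4290)| = 4, even; anisotropic at {5, 11, 13, 17}.

[5, 11, 13, 17]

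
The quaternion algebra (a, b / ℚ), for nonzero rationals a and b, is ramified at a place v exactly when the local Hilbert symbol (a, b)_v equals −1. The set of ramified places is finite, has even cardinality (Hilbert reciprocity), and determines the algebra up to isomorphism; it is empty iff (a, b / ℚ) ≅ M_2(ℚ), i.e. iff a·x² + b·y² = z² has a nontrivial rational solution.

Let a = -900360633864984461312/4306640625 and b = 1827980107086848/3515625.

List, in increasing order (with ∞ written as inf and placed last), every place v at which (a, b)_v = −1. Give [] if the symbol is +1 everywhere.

[13, 17]

(a, b) ≡ (-253487, 527) mod (ℚ^×)²; places V = {2, 3, 5, 7, 11, 13, 17, 31, 37, ∞}.
(a,b)_37: α=3, u≡32; β=2, v≡16 (mod 37); (32|37)=-1, (16|37)=+1; sign (−1)^0·-1^2·+1^3 = +1.
(a,b)_2: α=20, β=10; u≡1, v≡7 (mod 8); ε(u)ε(v)=0·1, αω(v)=20·0, βω(u)=10·0; sum ≡ 0  ⇒  +1.
(a,b)_31: α=1, u≡2; β=1, v≡29 (mod 31); (2|31)=+1, (29|31)=-1; sign (−1)^1·+1^1·-1^1 = +1.
(a,b)_7: α=-2, u≡1; β=0, v≡1 (mod 7); (1|7)=+1, (1|7)=+1; sign (−1)^0·+1^0·+1^-2 = +1.
(a,b)_13: α=3, u≡4; β=2, v≡11 (mod 13); (4|13)=+1, (11|13)=-1; sign (−1)^0·+1^2·-1^3 = -1.
(a,b)_∞: sgn(-253487)=−, sgn(527)=+, so +1.
(a,b)_3: α=-2, u≡1; β=-2, v≡2 (mod 3); (1|3)=+1, (2|3)=-1; sign (−1)^0·+1^-2·-1^-2 = +1.
(a,b)_5: α=-10, u≡3; β=-8, v≡2 (mod 5); (3|5)=-1, (2|5)=-1; sign (−1)^0·-1^-8·-1^-10 = +1.
(a,b)_11: α=4, u≡6; β=4, v≡8 (mod 11); (6|11)=-1, (8|11)=-1; sign (−1)^0·-1^4·-1^4 = +1.
(a,b)_17: α=1, u≡8; β=1, v≡3 (mod 17); (8|17)=+1, (3|17)=-1; sign (−1)^0·+1^1·-1^1 = -1.
|Ram(-253487, 527)| = 2, even; anisotropic at {13, 17}.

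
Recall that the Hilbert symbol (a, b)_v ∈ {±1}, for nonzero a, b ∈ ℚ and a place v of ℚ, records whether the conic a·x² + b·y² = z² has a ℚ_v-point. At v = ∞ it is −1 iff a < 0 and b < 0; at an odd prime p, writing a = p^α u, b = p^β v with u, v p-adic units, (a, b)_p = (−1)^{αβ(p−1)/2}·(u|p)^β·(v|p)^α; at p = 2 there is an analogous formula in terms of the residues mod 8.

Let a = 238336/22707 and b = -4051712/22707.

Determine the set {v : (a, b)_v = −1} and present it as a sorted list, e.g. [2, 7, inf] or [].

[3, 17]

Mod squares: a ≡ 57, b ≡ -969. Check v ∈ {∞, 2, 3, 7, 17, 19, 29}.
v=2: v_2(a)=8, v_2(b)=8; units ≡ 1, 7 (mod 8); ε·ε+αω+βω = 0·1+8·0+8·0 ≡ 0  ⇒  (a,b)_2 = +1.
v=3: a=3^-3·(≡1), b=3^-3·(≡1) mod 3; (1|3)=+1, (1|3)=+1; (−1)^{-3·-3·1}·(+1)^-3·(+1)^-3 = -1.
v=19: a=19^1·(≡2), b=19^1·(≡4) mod 19; (2|19)=-1, (4|19)=+1; (−1)^{1·1·9}·(-1)^1·(+1)^1 = +1.
v=29: a=29^-2·(≡22), b=29^-2·(≡3) mod 29; (22|29)=+1, (3|29)=-1; (−1)^{-2·-2·14}·(+1)^-2·(-1)^-2 = +1.
v=17: a=17^0·(≡11), b=17^1·(≡6) mod 17; (11|17)=-1, (6|17)=-1; (−1)^{0·1·8}·(-1)^1·(-1)^0 = -1.
v=7: a=7^2·(≡1), b=7^2·(≡4) mod 7; (1|7)=+1, (4|7)=+1; (−1)^{2·2·3}·(+1)^2·(+1)^2 = +1.
v=∞: 57 > 0 and -969 < 0  ⇒  (a,b)_∞ = +1.
Ram(57, -969) = {3, 17}; no ℚ_3-point on the conic.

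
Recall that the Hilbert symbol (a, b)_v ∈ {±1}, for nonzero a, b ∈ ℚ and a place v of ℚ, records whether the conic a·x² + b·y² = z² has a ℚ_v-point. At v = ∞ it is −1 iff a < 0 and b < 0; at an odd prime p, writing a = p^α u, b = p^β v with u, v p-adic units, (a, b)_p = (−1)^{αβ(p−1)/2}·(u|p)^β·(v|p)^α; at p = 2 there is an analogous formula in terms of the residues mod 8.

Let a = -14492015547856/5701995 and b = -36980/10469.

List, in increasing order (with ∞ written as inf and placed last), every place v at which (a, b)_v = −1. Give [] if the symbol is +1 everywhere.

[3, 13, 29, inf]

(a, b) ≡ (-16111095, -145) mod (ℚ^×)²; places V = {2, 3, 5, 7, 11, 13, 19, 29, 37, 43, ∞}.
(a,b)_13: α=-1, u≡3; β=0, v≡11 (mod 13); (3|13)=+1, (11|13)=-1; sign (−1)^0·+1^0·-1^-1 = -1.
(a,b)_11: α=3, u≡3; β=0, v≡3 (mod 11); (3|11)=+1, (3|11)=+1; sign (−1)^0·+1^0·+1^3 = +1.
(a,b)_3: α=-5, u≡1; β=0, v≡2 (mod 3); (1|3)=+1, (2|3)=-1; sign (−1)^0·+1^0·-1^-5 = -1.
(a,b)_43: α=2, u≡14; β=2, v≡42 (mod 43); (14|43)=+1, (42|43)=-1; sign (−1)^0·+1^2·-1^2 = +1.
(a,b)_29: α=1, u≡26; β=-1, v≡13 (mod 29); (26|29)=-1, (13|29)=+1; sign (−1)^0·-1^-1·+1^1 = -1.
(a,b)_19: α=-2, u≡8; β=-2, v≡7 (mod 19); (8|19)=-1, (7|19)=+1; sign (−1)^0·-1^-2·+1^-2 = +1.
(a,b)_5: α=-1, u≡1; β=1, v≡1 (mod 5); (1|5)=+1, (1|5)=+1; sign (−1)^0·+1^1·+1^-1 = +1.
(a,b)_7: α=3, u≡2; β=0, v≡2 (mod 7); (2|7)=+1, (2|7)=+1; sign (−1)^0·+1^0·+1^3 = +1.
(a,b)_37: α=1, u≡15; β=0, v≡27 (mod 37); (15|37)=-1, (27|37)=+1; sign (−1)^0·-1^0·+1^1 = +1.
(a,b)_∞: sgn(-16111095)=−, sgn(-145)=−, so -1.
(a,b)_2: α=4, β=2; u≡1, v≡7 (mod 8); ε(u)ε(v)=0·1, αω(v)=4·0, βω(u)=2·0; sum ≡ 0  ⇒  +1.
Ram(-16111095, -145) = {3, 13, 29, ∞}; no ℚ_3-point on the conic.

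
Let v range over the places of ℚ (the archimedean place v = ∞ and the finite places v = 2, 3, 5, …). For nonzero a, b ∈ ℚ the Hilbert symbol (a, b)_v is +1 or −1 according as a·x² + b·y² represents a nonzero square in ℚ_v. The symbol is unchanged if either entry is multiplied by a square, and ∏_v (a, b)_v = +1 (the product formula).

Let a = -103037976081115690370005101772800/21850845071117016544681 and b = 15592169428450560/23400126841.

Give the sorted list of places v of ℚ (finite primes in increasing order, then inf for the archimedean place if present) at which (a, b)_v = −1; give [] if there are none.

Mod squares: a ≡ -17, b ≡ 165. Check v ∈ {∞, 2, 3, 5, 7, 11, 13, 17, 19, 37, 41}.
v=19: a=19^6·(≡8), b=19^4·(≡10) mod 19; (8|19)=-1, (10|19)=-1; (−1)^{6·4·9}·(-1)^4·(-1)^6 = +1.
v=41: a=41^-6·(≡38), b=41^-4·(≡23) mod 41; (38|41)=-1, (23|41)=+1; (−1)^{-6·-4·20}·(-1)^-4·(+1)^-6 = +1.
v=∞: -17 < 0 and 165 > 0  ⇒  (a,b)_∞ = +1.
v=17: a=17^5·(≡15), b=17^2·(≡12) mod 17; (15|17)=+1, (12|17)=-1; (−1)^{5·2·8}·(+1)^2·(-1)^5 = -1.
v=7: a=7^-6·(≡4), b=7^-2·(≡1) mod 7; (4|7)=+1, (1|7)=+1; (−1)^{-6·-2·3}·(+1)^-2·(+1)^-6 = +1.
v=5: a=5^2·(≡3), b=5^1·(≡2) mod 5; (3|5)=-1, (2|5)=-1; (−1)^{2·1·2}·(-1)^1·(-1)^2 = -1.
v=11: a=11^6·(≡1), b=11^3·(≡5) mod 11; (1|11)=+1, (5|11)=+1; (−1)^{6·3·5}·(+1)^3·(+1)^6 = +1.
v=3: a=3^12·(≡1), b=3^5·(≡1) mod 3; (1|3)=+1, (1|3)=+1; (−1)^{12·5·1}·(+1)^5·(+1)^12 = +1.
v=2: v_2(a)=16, v_2(b)=8; units ≡ 7, 5 (mod 8); ε·ε+αω+βω = 1·0+16·1+8·0 ≡ 0  ⇒  (a,b)_2 = +1.
v=37: a=37^-2·(≡24), b=37^0·(≡5) mod 37; (24|37)=-1, (5|37)=-1; (−1)^{-2·0·18}·(-1)^0·(-1)^-2 = +1.
v=13: a=13^-4·(≡1), b=13^-2·(≡9) mod 13; (1|13)=+1, (9|13)=+1; (−1)^{-4·-2·6}·(+1)^-2·(+1)^-4 = +1.
Ram(-17, 165) = {5, 17}; no ℚ_5-point on the conic.

[5, 17]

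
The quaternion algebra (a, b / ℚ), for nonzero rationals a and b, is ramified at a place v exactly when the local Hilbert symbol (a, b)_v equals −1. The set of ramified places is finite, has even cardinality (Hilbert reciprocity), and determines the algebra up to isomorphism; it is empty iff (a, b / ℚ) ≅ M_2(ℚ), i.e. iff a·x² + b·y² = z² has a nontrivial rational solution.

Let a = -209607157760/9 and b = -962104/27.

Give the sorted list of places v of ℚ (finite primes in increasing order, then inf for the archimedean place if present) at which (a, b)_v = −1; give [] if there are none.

[2, 5, 7, inf]

(a, b) ≡ (-10010, -858) mod (ℚ^×)²; places V = {2, 3, 5, 7, 11, 13, 29, ∞}.
(a,b)_3: α=-2, u≡1; β=-3, v≡2 (mod 3); (1|3)=+1, (2|3)=-1; sign (−1)^0·+1^-3·-1^-2 = +1.
(a,b)_11: α=3, u≡5; β=1, v≡6 (mod 11); (5|11)=+1, (6|11)=-1; sign (−1)^1·+1^1·-1^3 = +1.
(a,b)_13: α=3, u≡4; β=1, v≡1 (mod 13); (4|13)=+1, (1|13)=+1; sign (−1)^0·+1^1·+1^3 = +1.
(a,b)_29: α=0, u≡9; β=2, v≡21 (mod 29); (9|29)=+1, (21|29)=-1; sign (−1)^0·+1^2·-1^0 = +1.
(a,b)_∞: sgn(-10010)=−, sgn(-858)=−, so -1.
(a,b)_5: α=1, u≡2; β=0, v≡3 (mod 5); (2|5)=-1, (3|5)=-1; sign (−1)^0·-1^0·-1^1 = -1.
(a,b)_7: α=1, u≡3; β=0, v≡3 (mod 7); (3|7)=-1, (3|7)=-1; sign (−1)^0·-1^0·-1^1 = -1.
(a,b)_2: α=11, β=3; u≡3, v≡3 (mod 8); ε(u)ε(v)=1·1, αω(v)=11·1, βω(u)=3·1; sum ≡ 1  ⇒  -1.
|Ram(-10010, -858)| = 4, even; anisotropic at {2, 5, 7, ∞}.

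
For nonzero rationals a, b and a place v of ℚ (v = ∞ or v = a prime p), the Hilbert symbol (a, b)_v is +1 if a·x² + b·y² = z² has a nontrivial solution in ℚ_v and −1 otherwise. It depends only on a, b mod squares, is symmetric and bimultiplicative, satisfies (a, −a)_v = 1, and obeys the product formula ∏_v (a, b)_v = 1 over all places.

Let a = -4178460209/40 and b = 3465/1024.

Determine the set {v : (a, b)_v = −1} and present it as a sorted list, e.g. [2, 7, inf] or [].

[17, 23, 31, 37]

Mod squares: a ≡ -345327290, b ≡ 385. Check v ∈ {∞, 2, 3, 5, 7, 11, 17, 23, 31, 37}.
v=5: a=5^-1·(≡2), b=5^1·(≡2) mod 5; (2|5)=-1, (2|5)=-1; (−1)^{-1·1·2}·(-1)^1·(-1)^-1 = +1.
v=∞: -345327290 < 0 and 385 > 0  ⇒  (a,b)_∞ = +1.
v=3: a=3^0·(≡1), b=3^2·(≡1) mod 3; (1|3)=+1, (1|3)=+1; (−1)^{0·2·1}·(+1)^2·(+1)^0 = +1.
v=31: a=31^1·(≡12), b=31^0·(≡24) mod 31; (12|31)=-1, (24|31)=-1; (−1)^{1·0·15}·(-1)^0·(-1)^1 = -1.
v=17: a=17^1·(≡9), b=17^0·(≡12) mod 17; (9|17)=+1, (12|17)=-1; (−1)^{1·0·8}·(+1)^0·(-1)^1 = -1.
v=2: v_2(a)=-3, v_2(b)=-10; units ≡ 3, 1 (mod 8); ε·ε+αω+βω = 1·0+-3·0+-10·1 ≡ 0  ⇒  (a,b)_2 = +1.
v=7: a=7^1·(≡4), b=7^1·(≡6) mod 7; (4|7)=+1, (6|7)=-1; (−1)^{1·1·3}·(+1)^1·(-1)^1 = +1.
v=11: a=11^3·(≡4), b=11^1·(≡7) mod 11; (4|11)=+1, (7|11)=-1; (−1)^{3·1·5}·(+1)^1·(-1)^3 = +1.
v=23: a=23^1·(≡6), b=23^0·(≡7) mod 23; (6|23)=+1, (7|23)=-1; (−1)^{1·0·11}·(+1)^0·(-1)^1 = -1.
v=37: a=37^1·(≡2), b=37^0·(≡35) mod 37; (2|37)=-1, (35|37)=-1; (−1)^{1·0·18}·(-1)^0·(-1)^1 = -1.
|Ram(-345327290, 385)| = 4, even; anisotropic at {17, 23, 31, 37}.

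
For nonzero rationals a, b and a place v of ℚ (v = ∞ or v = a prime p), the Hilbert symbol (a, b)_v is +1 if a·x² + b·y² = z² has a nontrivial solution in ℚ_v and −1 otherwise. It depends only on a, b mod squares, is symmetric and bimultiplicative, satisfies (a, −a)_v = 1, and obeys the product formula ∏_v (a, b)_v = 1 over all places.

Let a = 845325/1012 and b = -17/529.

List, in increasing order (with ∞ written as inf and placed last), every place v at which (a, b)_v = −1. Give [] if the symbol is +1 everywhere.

[]

Mod squares: a ≡ 3289, b ≡ -17. Check v ∈ {∞, 2, 3, 5, 11, 13, 17, 23}.
v=13: a=13^1·(≡7), b=13^0·(≡1) mod 13; (7|13)=-1, (1|13)=+1; (−1)^{1·0·6}·(-1)^0·(+1)^1 = +1.
v=17: a=17^2·(≡2), b=17^1·(≡8) mod 17; (2|17)=+1, (8|17)=+1; (−1)^{2·1·8}·(+1)^1·(+1)^2 = +1.
v=∞: 3289 > 0 and -17 < 0  ⇒  (a,b)_∞ = +1.
v=5: a=5^2·(≡4), b=5^0·(≡2) mod 5; (4|5)=+1, (2|5)=-1; (−1)^{2·0·2}·(+1)^0·(-1)^2 = +1.
v=3: a=3^2·(≡1), b=3^0·(≡1) mod 3; (1|3)=+1, (1|3)=+1; (−1)^{2·0·1}·(+1)^0·(+1)^2 = +1.
v=2: v_2(a)=-2, v_2(b)=0; units ≡ 1, 7 (mod 8); ε·ε+αω+βω = 0·1+-2·0+0·0 ≡ 0  ⇒  (a,b)_2 = +1.
v=11: a=11^-1·(≡2), b=11^0·(≡5) mod 11; (2|11)=-1, (5|11)=+1; (−1)^{-1·0·5}·(-1)^0·(+1)^-1 = +1.
v=23: a=23^-1·(≡20), b=23^-2·(≡6) mod 23; (20|23)=-1, (6|23)=+1; (−1)^{-1·-2·11}·(-1)^-2·(+1)^-1 = +1.
Every local symbol is +1, so the conic 3289·x² + -17·y² = z² has ℚ_v-points for all v and hence a ℚ-point; (a, b / ℚ) ≅ M_2(ℚ).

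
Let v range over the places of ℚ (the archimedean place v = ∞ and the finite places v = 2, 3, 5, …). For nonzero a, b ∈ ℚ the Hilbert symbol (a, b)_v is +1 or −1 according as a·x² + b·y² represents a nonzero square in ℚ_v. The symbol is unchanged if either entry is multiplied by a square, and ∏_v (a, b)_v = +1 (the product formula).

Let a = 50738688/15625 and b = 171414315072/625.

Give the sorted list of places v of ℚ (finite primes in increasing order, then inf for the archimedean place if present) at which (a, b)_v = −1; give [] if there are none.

(a, b) ≡ (182, 33) mod (ℚ^×)²; places V = {2, 3, 5, 7, 11, 13, ∞}.
(a,b)_2: α=9, β=6; u≡3, v≡1 (mod 8); ε(u)ε(v)=1·0, αω(v)=9·0, βω(u)=6·1; sum ≡ 0  ⇒  +1.
(a,b)_11: α=2, u≡6; β=3, v≡9 (mod 11); (6|11)=-1, (9|11)=+1; sign (−1)^0·-1^3·+1^2 = -1.
(a,b)_7: α=1, u≡3; β=2, v≡6 (mod 7); (3|7)=-1, (6|7)=-1; sign (−1)^0·-1^2·-1^1 = -1.
(a,b)_5: α=-6, u≡3; β=-4, v≡2 (mod 5); (3|5)=-1, (2|5)=-1; sign (−1)^0·-1^-4·-1^-6 = +1.
(a,b)_∞: sgn(182)=+, sgn(33)=+, so +1.
(a,b)_3: α=2, u≡2; β=5, v≡2 (mod 3); (2|3)=-1, (2|3)=-1; sign (−1)^0·-1^5·-1^2 = -1.
(a,b)_13: α=1, u≡1; β=2, v≡5 (mod 13); (1|13)=+1, (5|13)=-1; sign (−1)^0·+1^2·-1^1 = -1.
|Ram(182, 33)| = 4, even; anisotropic at {3, 7, 11, 13}.

[3, 7, 11, 13]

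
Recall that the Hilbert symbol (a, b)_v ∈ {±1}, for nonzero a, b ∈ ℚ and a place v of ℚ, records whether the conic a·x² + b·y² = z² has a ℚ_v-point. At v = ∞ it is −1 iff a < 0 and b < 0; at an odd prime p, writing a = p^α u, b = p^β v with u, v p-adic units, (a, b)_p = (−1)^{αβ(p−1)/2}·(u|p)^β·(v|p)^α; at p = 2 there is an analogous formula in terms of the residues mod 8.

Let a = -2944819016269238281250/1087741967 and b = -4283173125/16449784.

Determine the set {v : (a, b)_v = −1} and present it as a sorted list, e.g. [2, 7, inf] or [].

[2, 5, 31, inf]

(a, b) ≡ (-1447390, -289478) mod (ℚ^×)²; places V = {2, 3, 5, 7, 11, 13, 23, 29, 31, ∞}.
(a,b)_3: α=0, u≡2; β=2, v≡1 (mod 3); (2|3)=-1, (1|3)=+1; sign (−1)^0·-1^2·+1^0 = +1.
(a,b)_31: α=3, u≡12; β=1, v≡26 (mod 31); (12|31)=-1, (26|31)=-1; sign (−1)^1·-1^1·-1^3 = -1.
(a,b)_2: α=1, β=-3; u≡1, v≡5 (mod 8); ε(u)ε(v)=0·0, αω(v)=1·1, βω(u)=-3·0; sum ≡ 1  ⇒  -1.
(a,b)_23: α=-5, u≡22; β=-3, v≡16 (mod 23); (22|23)=-1, (16|23)=+1; sign (−1)^1·-1^-3·+1^-5 = +1.
(a,b)_7: α=3, u≡3; β=1, v≡4 (mod 7); (3|7)=-1, (4|7)=+1; sign (−1)^1·-1^1·+1^3 = +1.
(a,b)_29: α=3, u≡28; β=1, v≡23 (mod 29); (28|29)=+1, (23|29)=+1; sign (−1)^0·+1^1·+1^3 = +1.
(a,b)_∞: sgn(-1447390)=−, sgn(-289478)=−, so -1.
(a,b)_13: α=-2, u≡10; β=-2, v≡11 (mod 13); (10|13)=+1, (11|13)=-1; sign (−1)^0·+1^-2·-1^-2 = +1.
(a,b)_5: α=11, u≡3; β=4, v≡2 (mod 5); (3|5)=-1, (2|5)=-1; sign (−1)^0·-1^4·-1^11 = -1.
(a,b)_11: α=2, u≡3; β=2, v≡4 (mod 11); (3|11)=+1, (4|11)=+1; sign (−1)^0·+1^2·+1^2 = +1.
Ram(-1447390, -289478) = {2, 5, 31, ∞}; no ℚ_2-point on the conic.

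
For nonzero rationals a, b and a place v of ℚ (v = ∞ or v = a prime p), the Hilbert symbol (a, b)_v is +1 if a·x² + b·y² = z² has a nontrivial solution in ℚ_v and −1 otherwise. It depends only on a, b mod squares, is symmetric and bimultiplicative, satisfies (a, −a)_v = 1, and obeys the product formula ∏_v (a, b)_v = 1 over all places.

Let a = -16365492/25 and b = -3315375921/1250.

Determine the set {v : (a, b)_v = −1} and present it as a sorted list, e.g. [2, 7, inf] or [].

(a, b) ≡ (-13, -1122) mod (ℚ^×)²; places V = {2, 3, 5, 11, 13, 17, ∞}.
(a,b)_17: α=2, u≡2; β=3, v≡13 (mod 17); (2|17)=+1, (13|17)=+1; sign (−1)^0·+1^3·+1^2 = +1.
(a,b)_5: α=-2, u≡3; β=-4, v≡2 (mod 5); (3|5)=-1, (2|5)=-1; sign (−1)^0·-1^-4·-1^-2 = +1.
(a,b)_∞: sgn(-13)=−, sgn(-1122)=−, so -1.
(a,b)_11: α=2, u≡5; β=3, v≡10 (mod 11); (5|11)=+1, (10|11)=-1; sign (−1)^0·+1^3·-1^2 = +1.
(a,b)_3: α=2, u≡2; β=1, v≡1 (mod 3); (2|3)=-1, (1|3)=+1; sign (−1)^0·-1^1·+1^2 = -1.
(a,b)_13: α=1, u≡3; β=2, v≡1 (mod 13); (3|13)=+1, (1|13)=+1; sign (−1)^0·+1^2·+1^1 = +1.
(a,b)_2: α=2, β=-1; u≡3, v≡7 (mod 8); ε(u)ε(v)=1·1, αω(v)=2·0, βω(u)=-1·1; sum ≡ 0  ⇒  +1.
|Ram(-13, -1122)| = 2, even; anisotropic at {3, ∞}.

[3, inf]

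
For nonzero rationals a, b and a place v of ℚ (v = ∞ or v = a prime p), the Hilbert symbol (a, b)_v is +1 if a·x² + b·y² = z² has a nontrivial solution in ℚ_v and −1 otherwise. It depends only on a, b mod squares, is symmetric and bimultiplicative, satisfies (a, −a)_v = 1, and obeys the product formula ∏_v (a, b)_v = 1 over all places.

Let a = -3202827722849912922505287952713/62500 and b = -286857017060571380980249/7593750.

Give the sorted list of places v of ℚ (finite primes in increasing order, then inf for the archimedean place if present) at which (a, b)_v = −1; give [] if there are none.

(a, b) ≡ (-3553, -6) mod (ℚ^×)²; places V = {2, 3, 5, 7, 11, 17, 19, 29, ∞}.
(a,b)_5: α=-6, u≡3; β=-6, v≡1 (mod 5); (3|5)=-1, (1|5)=+1; sign (−1)^0·-1^-6·+1^-6 = +1.
(a,b)_2: α=-2, β=-1; u≡7, v≡5 (mod 8); ε(u)ε(v)=1·0, αω(v)=-2·1, βω(u)=-1·0; sum ≡ 0  ⇒  +1.
(a,b)_17: α=7, u≡14; β=4, v≡5 (mod 17); (14|17)=-1, (5|17)=-1; sign (−1)^0·-1^4·-1^7 = -1.
(a,b)_19: α=9, u≡15; β=6, v≡13 (mod 19); (15|19)=-1, (13|19)=-1; sign (−1)^0·-1^6·-1^9 = -1.
(a,b)_11: α=3, u≡7; β=6, v≡4 (mod 11); (7|11)=-1, (4|11)=+1; sign (−1)^0·-1^6·+1^3 = +1.
(a,b)_29: α=2, u≡21; β=2, v≡1 (mod 29); (21|29)=-1, (1|29)=+1; sign (−1)^0·-1^2·+1^2 = +1.
(a,b)_7: α=4, u≡5; β=2, v≡1 (mod 7); (5|7)=-1, (1|7)=+1; sign (−1)^0·-1^2·+1^4 = +1.
(a,b)_3: α=2, u≡2; β=-5, v≡1 (mod 3); (2|3)=-1, (1|3)=+1; sign (−1)^0·-1^-5·+1^2 = -1.
(a,b)_∞: sgn(-3553)=−, sgn(-6)=−, so -1.
Ram(-3553, -6) = {3, 17, 19, ∞}; no ℚ_3-point on the conic.

[3, 17, 19, inf]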